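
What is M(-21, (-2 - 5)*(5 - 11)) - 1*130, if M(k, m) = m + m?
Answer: -46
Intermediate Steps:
M(k, m) = 2*m
M(-21, (-2 - 5)*(5 - 11)) - 1*130 = 2*((-2 - 5)*(5 - 11)) - 1*130 = 2*(-7*(-6)) - 130 = 2*42 - 130 = 84 - 130 = -46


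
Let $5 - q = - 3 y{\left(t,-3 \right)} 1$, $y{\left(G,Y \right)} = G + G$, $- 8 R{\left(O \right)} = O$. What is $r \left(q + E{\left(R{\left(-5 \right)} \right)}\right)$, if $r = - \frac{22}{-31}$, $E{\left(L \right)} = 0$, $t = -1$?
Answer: $- \frac{22}{31} \approx -0.70968$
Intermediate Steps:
$R{\left(O \right)} = - \frac{O}{8}$
$y{\left(G,Y \right)} = 2 G$
$q = -1$ ($q = 5 - - 3 \cdot 2 \left(-1\right) 1 = 5 - \left(-3\right) \left(-2\right) 1 = 5 - 6 \cdot 1 = 5 - 6 = -1$)
$r = \frac{22}{31}$ ($r = \left(-22\right) \left(- \frac{1}{31}\right) = \frac{22}{31} \approx 0.70968$)
$r \left(q + E{\left(R{\left(-5 \right)} \right)}\right) = \frac{22 \left(-1 + 0\right)}{31} = \frac{22}{31} \left(-1\right) = - \frac{22}{31}$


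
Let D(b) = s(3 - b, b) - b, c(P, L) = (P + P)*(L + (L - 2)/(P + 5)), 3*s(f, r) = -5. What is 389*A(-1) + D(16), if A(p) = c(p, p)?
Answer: 8063/6 ≈ 1343.8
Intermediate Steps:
s(f, r) = -5/3 (s(f, r) = (⅓)*(-5) = -5/3)
c(P, L) = 2*P*(L + (-2 + L)/(5 + P)) (c(P, L) = (2*P)*(L + (-2 + L)/(5 + P)) = 2*P*(L + (-2 + L)/(5 + P)))
A(p) = 2*p*(-2 + p² + 6*p)/(5 + p) (A(p) = 2*p*(-2 + 6*p + p*p)/(5 + p) = 2*p*(-2 + 6*p + p²)/(5 + p) = 2*p*(-2 + p² + 6*p)/(5 + p))
D(b) = -5/3 - b
389*A(-1) + D(16) = 389*(2*(-1)*(-2 + (-1)² + 6*(-1))/(5 - 1)) + (-5/3 - 1*16) = 389*(2*(-1)*(-2 + 1 - 6)/4) + (-5/3 - 16) = 389*(2*(-1)*(¼)*(-7)) - 53/3 = 389*(7/2) - 53/3 = 2723/2 - 53/3 = 8063/6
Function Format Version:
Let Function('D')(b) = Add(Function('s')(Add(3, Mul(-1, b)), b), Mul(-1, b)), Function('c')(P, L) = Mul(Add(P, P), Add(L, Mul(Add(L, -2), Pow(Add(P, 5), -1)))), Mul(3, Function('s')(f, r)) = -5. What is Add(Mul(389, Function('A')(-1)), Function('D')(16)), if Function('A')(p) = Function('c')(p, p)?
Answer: Rational(8063, 6) ≈ 1343.8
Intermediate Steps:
Function('s')(f, r) = Rational(-5, 3) (Function('s')(f, r) = Mul(Rational(1, 3), -5) = Rational(-5, 3))
Function('c')(P, L) = Mul(2, P, Add(L, Mul(Pow(Add(5, P), -1), Add(-2, L)))) (Function('c')(P, L) = Mul(Mul(2, P), Add(L, Mul(Add(-2, L), Pow(Add(5, P), -1)))) = Mul(Mul(2, P), Add(L, Mul(Pow(Add(5, P), -1), Add(-2, L)))) = Mul(2, P, Add(L, Mul(Pow(Add(5, P), -1), Add(-2, L)))))
Function('A')(p) = Mul(2, p, Pow(Add(5, p), -1), Add(-2, Pow(p, 2), Mul(6, p))) (Function('A')(p) = Mul(2, p, Pow(Add(5, p), -1), Add(-2, Mul(6, p), Mul(p, p))) = Mul(2, p, Pow(Add(5, p), -1), Add(-2, Mul(6, p), Pow(p, 2))) = Mul(2, p, Pow(Add(5, p), -1), Add(-2, Pow(p, 2), Mul(6, p))))
Function('D')(b) = Add(Rational(-5, 3), Mul(-1, b))
Add(Mul(389, Function('A')(-1)), Function('D')(16)) = Add(Mul(389, Mul(2, -1, Pow(Add(5, -1), -1), Add(-2, Pow(-1, 2), Mul(6, -1)))), Add(Rational(-5, 3), Mul(-1, 16))) = Add(Mul(389, Mul(2, -1, Pow(4, -1), Add(-2, 1, -6))), Add(Rational(-5, 3), -16)) = Add(Mul(389, Mul(2, -1, Rational(1, 4), -7)), Rational(-53, 3)) = Add(Mul(389, Rational(7, 2)), Rational(-53, 3)) = Add(Rational(2723, 2), Rational(-53, 3)) = Rational(8063, 6)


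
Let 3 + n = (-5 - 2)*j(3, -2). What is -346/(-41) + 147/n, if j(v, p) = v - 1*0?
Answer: 759/328 ≈ 2.3140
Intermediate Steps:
j(v, p) = v (j(v, p) = v + 0 = v)
n = -24 (n = -3 + (-5 - 2)*3 = -3 - 7*3 = -3 - 21 = -24)
-346/(-41) + 147/n = -346/(-41) + 147/(-24) = -346*(-1/41) + 147*(-1/24) = 346/41 - 49/8 = 759/328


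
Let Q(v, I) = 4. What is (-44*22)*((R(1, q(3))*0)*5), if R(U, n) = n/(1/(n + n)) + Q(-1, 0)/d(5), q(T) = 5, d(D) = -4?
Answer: 0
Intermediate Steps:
R(U, n) = -1 + 2*n**2 (R(U, n) = n/(1/(n + n)) + 4/(-4) = n/(1/(2*n)) + 4*(-1/4) = n/((1/(2*n))) - 1 = n*(2*n) - 1 = 2*n**2 - 1 = -1 + 2*n**2)
(-44*22)*((R(1, q(3))*0)*5) = (-44*22)*(((-1 + 2*5**2)*0)*5) = -968*(-1 + 2*25)*0*5 = -968*(-1 + 50)*0*5 = -968*49*0*5 = -0*5 = -968*0 = 0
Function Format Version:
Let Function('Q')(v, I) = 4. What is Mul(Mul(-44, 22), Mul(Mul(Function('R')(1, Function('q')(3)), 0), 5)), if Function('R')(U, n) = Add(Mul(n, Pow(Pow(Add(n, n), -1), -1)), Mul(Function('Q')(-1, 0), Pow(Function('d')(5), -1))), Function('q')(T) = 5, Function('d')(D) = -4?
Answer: 0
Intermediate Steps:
Function('R')(U, n) = Add(-1, Mul(2, Pow(n, 2))) (Function('R')(U, n) = Add(Mul(n, Pow(Pow(Add(n, n), -1), -1)), Mul(4, Pow(-4, -1))) = Add(Mul(n, Pow(Pow(Mul(2, n), -1), -1)), Mul(4, Rational(-1, 4))) = Add(Mul(n, Pow(Mul(Rational(1, 2), Pow(n, -1)), -1)), -1) = Add(Mul(n, Mul(2, n)), -1) = Add(Mul(2, Pow(n, 2)), -1) = Add(-1, Mul(2, Pow(n, 2))))
Mul(Mul(-44, 22), Mul(Mul(Function('R')(1, Function('q')(3)), 0), 5)) = Mul(Mul(-44, 22), Mul(Mul(Add(-1, Mul(2, Pow(5, 2))), 0), 5)) = Mul(-968, Mul(Mul(Add(-1, Mul(2, 25)), 0), 5)) = Mul(-968, Mul(Mul(Add(-1, 50), 0), 5)) = Mul(-968, Mul(Mul(49, 0), 5)) = Mul(-968, Mul(0, 5)) = Mul(-968, 0) = 0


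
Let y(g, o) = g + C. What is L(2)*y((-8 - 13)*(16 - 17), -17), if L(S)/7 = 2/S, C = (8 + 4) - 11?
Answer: 154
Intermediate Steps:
C = 1 (C = 12 - 11 = 1)
L(S) = 14/S (L(S) = 7*(2/S) = 14/S)
y(g, o) = 1 + g (y(g, o) = g + 1 = 1 + g)
L(2)*y((-8 - 13)*(16 - 17), -17) = (14/2)*(1 + (-8 - 13)*(16 - 17)) = (14*(1/2))*(1 - 21*(-1)) = 7*(1 + 21) = 7*22 = 154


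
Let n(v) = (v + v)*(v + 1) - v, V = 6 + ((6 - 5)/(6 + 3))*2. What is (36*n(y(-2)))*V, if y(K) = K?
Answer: 1344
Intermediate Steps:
V = 56/9 (V = 6 + (1/9)*2 = 6 + (1*(⅑))*2 = 6 + (⅑)*2 = 6 + 2/9 = 56/9 ≈ 6.2222)
n(v) = -v + 2*v*(1 + v) (n(v) = (2*v)*(1 + v) - v = 2*v*(1 + v) - v = -v + 2*v*(1 + v))
(36*n(y(-2)))*V = (36*(-2*(1 + 2*(-2))))*(56/9) = (36*(-2*(1 - 4)))*(56/9) = (36*(-2*(-3)))*(56/9) = (36*6)*(56/9) = 216*(56/9) = 1344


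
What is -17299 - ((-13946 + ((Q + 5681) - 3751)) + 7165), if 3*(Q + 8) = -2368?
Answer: -34952/3 ≈ -11651.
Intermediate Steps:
Q = -2392/3 (Q = -8 + (⅓)*(-2368) = -8 - 2368/3 = -2392/3 ≈ -797.33)
-17299 - ((-13946 + ((Q + 5681) - 3751)) + 7165) = -17299 - ((-13946 + ((-2392/3 + 5681) - 3751)) + 7165) = -17299 - ((-13946 + (14651/3 - 3751)) + 7165) = -17299 - ((-13946 + 3398/3) + 7165) = -17299 - (-38440/3 + 7165) = -17299 - 1*(-16945/3) = -17299 + 16945/3 = -34952/3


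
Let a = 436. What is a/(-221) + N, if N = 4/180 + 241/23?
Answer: 1950568/228735 ≈ 8.5276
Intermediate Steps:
N = 10868/1035 (N = 4*(1/180) + 241*(1/23) = 1/45 + 241/23 = 10868/1035 ≈ 10.500)
a/(-221) + N = 436/(-221) + 10868/1035 = 436*(-1/221) + 10868/1035 = -436/221 + 10868/1035 = 1950568/228735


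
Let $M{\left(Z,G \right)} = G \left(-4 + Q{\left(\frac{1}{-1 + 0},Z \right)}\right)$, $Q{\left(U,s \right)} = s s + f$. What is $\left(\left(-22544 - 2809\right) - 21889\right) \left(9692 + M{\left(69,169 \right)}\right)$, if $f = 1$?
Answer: $-38445256148$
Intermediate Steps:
$Q{\left(U,s \right)} = 1 + s^{2}$ ($Q{\left(U,s \right)} = s s + 1 = s^{2} + 1 = 1 + s^{2}$)
$M{\left(Z,G \right)} = G \left(-3 + Z^{2}\right)$ ($M{\left(Z,G \right)} = G \left(-4 + \left(1 + Z^{2}\right)\right) = G \left(-3 + Z^{2}\right)$)
$\left(\left(-22544 - 2809\right) - 21889\right) \left(9692 + M{\left(69,169 \right)}\right) = \left(\left(-22544 - 2809\right) - 21889\right) \left(9692 + 169 \left(-3 + 69^{2}\right)\right) = \left(-25353 - 21889\right) \left(9692 + 169 \left(-3 + 4761\right)\right) = - 47242 \left(9692 + 169 \cdot 4758\right) = - 47242 \left(9692 + 804102\right) = \left(-47242\right) 813794 = -38445256148$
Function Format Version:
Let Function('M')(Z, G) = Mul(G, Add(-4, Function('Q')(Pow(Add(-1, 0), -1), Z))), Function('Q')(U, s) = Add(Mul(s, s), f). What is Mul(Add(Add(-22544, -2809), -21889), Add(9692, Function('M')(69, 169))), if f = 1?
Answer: -38445256148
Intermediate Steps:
Function('Q')(U, s) = Add(1, Pow(s, 2)) (Function('Q')(U, s) = Add(Mul(s, s), 1) = Add(Pow(s, 2), 1) = Add(1, Pow(s, 2)))
Function('M')(Z, G) = Mul(G, Add(-3, Pow(Z, 2))) (Function('M')(Z, G) = Mul(G, Add(-4, Add(1, Pow(Z, 2)))) = Mul(G, Add(-3, Pow(Z, 2))))
Mul(Add(Add(-22544, -2809), -21889), Add(9692, Function('M')(69, 169))) = Mul(Add(Add(-22544, -2809), -21889), Add(9692, Mul(169, Add(-3, Pow(69, 2))))) = Mul(Add(-25353, -21889), Add(9692, Mul(169, Add(-3, 4761)))) = Mul(-47242, Add(9692, Mul(169, 4758))) = Mul(-47242, Add(9692, 804102)) = Mul(-47242, 813794) = -38445256148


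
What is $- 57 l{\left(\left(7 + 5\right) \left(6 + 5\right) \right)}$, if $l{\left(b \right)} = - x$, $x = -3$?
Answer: $-171$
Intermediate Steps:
$l{\left(b \right)} = 3$ ($l{\left(b \right)} = \left(-1\right) \left(-3\right) = 3$)
$- 57 l{\left(\left(7 + 5\right) \left(6 + 5\right) \right)} = \left(-57\right) 3 = -171$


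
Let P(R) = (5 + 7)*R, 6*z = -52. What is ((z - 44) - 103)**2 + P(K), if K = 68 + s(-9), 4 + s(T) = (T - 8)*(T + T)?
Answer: 258049/9 ≈ 28672.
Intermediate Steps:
z = -26/3 (z = (1/6)*(-52) = -26/3 ≈ -8.6667)
s(T) = -4 + 2*T*(-8 + T) (s(T) = -4 + (T - 8)*(T + T) = -4 + (-8 + T)*(2*T) = -4 + 2*T*(-8 + T))
K = 370 (K = 68 + (-4 - 16*(-9) + 2*(-9)**2) = 68 + (-4 + 144 + 2*81) = 68 + (-4 + 144 + 162) = 68 + 302 = 370)
P(R) = 12*R
((z - 44) - 103)**2 + P(K) = ((-26/3 - 44) - 103)**2 + 12*370 = (-158/3 - 103)**2 + 4440 = (-467/3)**2 + 4440 = 218089/9 + 4440 = 258049/9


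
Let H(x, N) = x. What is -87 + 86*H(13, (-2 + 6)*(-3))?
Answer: 1031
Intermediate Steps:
-87 + 86*H(13, (-2 + 6)*(-3)) = -87 + 86*13 = -87 + 1118 = 1031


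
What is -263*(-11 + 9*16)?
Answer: -34979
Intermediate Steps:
-263*(-11 + 9*16) = -263*(-11 + 144) = -263*133 = -34979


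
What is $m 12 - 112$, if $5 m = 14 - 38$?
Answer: $- \frac{848}{5} \approx -169.6$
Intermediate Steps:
$m = - \frac{24}{5}$ ($m = \frac{14 - 38}{5} = \frac{1}{5} \left(-24\right) = - \frac{24}{5} \approx -4.8$)
$m 12 - 112 = \left(- \frac{24}{5}\right) 12 - 112 = - \frac{288}{5} - 112 = - \frac{848}{5}$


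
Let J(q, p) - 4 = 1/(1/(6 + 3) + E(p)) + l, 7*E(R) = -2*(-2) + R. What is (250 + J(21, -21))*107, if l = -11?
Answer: 3789405/146 ≈ 25955.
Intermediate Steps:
E(R) = 4/7 + R/7 (E(R) = (-2*(-2) + R)/7 = (4 + R)/7 = 4/7 + R/7)
J(q, p) = -7 + 1/(43/63 + p/7) (J(q, p) = 4 + (1/(1/(6 + 3) + (4/7 + p/7)) - 11) = 4 + (1/(1/9 + (4/7 + p/7)) - 11) = 4 + (1/(43/63 + p/7) - 11) = 4 + (-11 + 1/(43/63 + p/7)) = -7 + 1/(43/63 + p/7))
(250 + J(21, -21))*107 = (250 + 7*(-34 - 9*(-21))/(43 + 9*(-21)))*107 = (250 + 7*(-34 + 189)/(43 - 189))*107 = (250 + 7*155/(-146))*107 = (250 + 7*(-1/146)*155)*107 = (250 - 1085/146)*107 = (35415/146)*107 = 3789405/146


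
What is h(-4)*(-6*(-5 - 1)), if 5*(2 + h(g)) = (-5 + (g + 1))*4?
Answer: -1512/5 ≈ -302.40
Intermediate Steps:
h(g) = -26/5 + 4*g/5 (h(g) = -2 + ((-5 + (g + 1))*4)/5 = -2 + ((-5 + (1 + g))*4)/5 = -2 + ((-4 + g)*4)/5 = -2 + (-16 + 4*g)/5 = -2 + (-16/5 + 4*g/5) = -26/5 + 4*g/5)
h(-4)*(-6*(-5 - 1)) = (-26/5 + (⅘)*(-4))*(-6*(-5 - 1)) = (-26/5 - 16/5)*(-6*(-6)) = -42/5*36 = -1512/5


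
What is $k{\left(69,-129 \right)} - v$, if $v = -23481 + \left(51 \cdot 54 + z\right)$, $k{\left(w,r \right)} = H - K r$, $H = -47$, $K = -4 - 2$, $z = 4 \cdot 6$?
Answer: $19882$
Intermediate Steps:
$z = 24$
$K = -6$ ($K = -4 - 2 = -6$)
$k{\left(w,r \right)} = -47 + 6 r$ ($k{\left(w,r \right)} = -47 - - 6 r = -47 + 6 r$)
$v = -20703$ ($v = -23481 + \left(51 \cdot 54 + 24\right) = -23481 + \left(2754 + 24\right) = -23481 + 2778 = -20703$)
$k{\left(69,-129 \right)} - v = \left(-47 + 6 \left(-129\right)\right) - -20703 = \left(-47 - 774\right) + 20703 = -821 + 20703 = 19882$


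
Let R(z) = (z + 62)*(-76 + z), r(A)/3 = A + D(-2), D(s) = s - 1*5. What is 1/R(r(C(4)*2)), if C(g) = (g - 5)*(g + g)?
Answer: 1/1015 ≈ 0.00098522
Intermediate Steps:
D(s) = -5 + s (D(s) = s - 5 = -5 + s)
C(g) = 2*g*(-5 + g) (C(g) = (-5 + g)*(2*g) = 2*g*(-5 + g))
r(A) = -21 + 3*A (r(A) = 3*(A + (-5 - 2)) = 3*(A - 7) = 3*(-7 + A) = -21 + 3*A)
R(z) = (-76 + z)*(62 + z) (R(z) = (62 + z)*(-76 + z) = (-76 + z)*(62 + z))
1/R(r(C(4)*2)) = 1/(-4712 + (-21 + 3*((2*4*(-5 + 4))*2))² - 14*(-21 + 3*((2*4*(-5 + 4))*2))) = 1/(-4712 + (-21 + 3*((2*4*(-1))*2))² - 14*(-21 + 3*((2*4*(-1))*2))) = 1/(-4712 + (-21 + 3*(-8*2))² - 14*(-21 + 3*(-8*2))) = 1/(-4712 + (-21 + 3*(-16))² - 14*(-21 + 3*(-16))) = 1/(-4712 + (-21 - 48)² - 14*(-21 - 48)) = 1/(-4712 + (-69)² - 14*(-69)) = 1/(-4712 + 4761 + 966) = 1/1015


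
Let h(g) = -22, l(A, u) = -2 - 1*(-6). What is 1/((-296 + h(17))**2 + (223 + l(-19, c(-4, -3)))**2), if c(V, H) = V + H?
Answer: 1/152653 ≈ 6.5508e-6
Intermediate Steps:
c(V, H) = H + V
l(A, u) = 4 (l(A, u) = -2 + 6 = 4)
1/((-296 + h(17))**2 + (223 + l(-19, c(-4, -3)))**2) = 1/((-296 - 22)**2 + (223 + 4)**2) = 1/((-318)**2 + 227**2) = 1/(101124 + 51529) = 1/152653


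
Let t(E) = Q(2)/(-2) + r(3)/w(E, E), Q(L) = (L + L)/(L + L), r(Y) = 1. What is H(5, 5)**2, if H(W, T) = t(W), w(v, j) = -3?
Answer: 25/36 ≈ 0.69444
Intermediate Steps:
Q(L) = 1 (Q(L) = (2*L)/((2*L)) = (2*L)*(1/(2*L)) = 1)
t(E) = -5/6 (t(E) = 1/(-2) + 1/(-3) = 1*(-1/2) + 1*(-1/3) = -1/2 - 1/3 = -5/6)
H(W, T) = -5/6
H(5, 5)**2 = (-5/6)**2 = 25/36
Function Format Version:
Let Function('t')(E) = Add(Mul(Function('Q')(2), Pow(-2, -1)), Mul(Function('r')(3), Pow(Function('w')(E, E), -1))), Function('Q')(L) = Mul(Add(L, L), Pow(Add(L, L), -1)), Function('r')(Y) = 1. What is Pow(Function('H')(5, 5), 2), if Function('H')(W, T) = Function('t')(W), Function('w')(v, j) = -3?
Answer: Rational(25, 36) ≈ 0.69444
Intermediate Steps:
Function('Q')(L) = 1 (Function('Q')(L) = Mul(Mul(2, L), Pow(Mul(2, L), -1)) = Mul(Mul(2, L), Mul(Rational(1, 2), Pow(L, -1))) = 1)
Function('t')(E) = Rational(-5, 6) (Function('t')(E) = Add(Mul(1, Pow(-2, -1)), Mul(1, Pow(-3, -1))) = Add(Mul(1, Rational(-1, 2)), Mul(1, Rational(-1, 3))) = Add(Rational(-1, 2), Rational(-1, 3)) = Rational(-5, 6))
Function('H')(W, T) = Rational(-5, 6)
Pow(Function('H')(5, 5), 2) = Pow(Rational(-5, 6), 2) = Rational(25, 36)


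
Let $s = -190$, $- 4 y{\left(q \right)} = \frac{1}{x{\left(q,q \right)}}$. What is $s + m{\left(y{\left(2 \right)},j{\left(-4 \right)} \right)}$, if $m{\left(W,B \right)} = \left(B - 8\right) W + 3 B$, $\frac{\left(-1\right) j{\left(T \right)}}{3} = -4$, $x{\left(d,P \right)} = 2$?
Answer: $- \frac{309}{2} \approx -154.5$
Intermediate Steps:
$j{\left(T \right)} = 12$ ($j{\left(T \right)} = \left(-3\right) \left(-4\right) = 12$)
$y{\left(q \right)} = - \frac{1}{8}$ ($y{\left(q \right)} = - \frac{1}{4 \cdot 2} = \left(- \frac{1}{4}\right) \frac{1}{2} = - \frac{1}{8}$)
$m{\left(W,B \right)} = 3 B + W \left(-8 + B\right)$ ($m{\left(W,B \right)} = \left(-8 + B\right) W + 3 B = W \left(-8 + B\right) + 3 B = 3 B + W \left(-8 + B\right)$)
$s + m{\left(y{\left(2 \right)},j{\left(-4 \right)} \right)} = -190 + \left(\left(-8\right) \left(- \frac{1}{8}\right) + 3 \cdot 12 + 12 \left(- \frac{1}{8}\right)\right) = -190 + \left(1 + 36 - \frac{3}{2}\right) = -190 + \frac{71}{2} = - \frac{309}{2}$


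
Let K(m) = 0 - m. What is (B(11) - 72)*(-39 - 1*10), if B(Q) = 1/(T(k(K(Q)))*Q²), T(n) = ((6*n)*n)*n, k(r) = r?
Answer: 3409127617/966306 ≈ 3528.0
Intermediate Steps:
K(m) = -m
T(n) = 6*n³ (T(n) = (6*n²)*n = 6*n³)
B(Q) = -1/(6*Q⁵) (B(Q) = 1/((6*(-Q)³)*Q²) = 1/((6*(-Q³))*Q²) = 1/((-6*Q³)*Q²) = 1/(-6*Q⁵) = -1/(6*Q⁵))
(B(11) - 72)*(-39 - 1*10) = (-⅙/11⁵ - 72)*(-39 - 1*10) = (-⅙*1/161051 - 72)*(-39 - 10) = (-1/966306 - 72)*(-49) = -69574033/966306*(-49) = 3409127617/966306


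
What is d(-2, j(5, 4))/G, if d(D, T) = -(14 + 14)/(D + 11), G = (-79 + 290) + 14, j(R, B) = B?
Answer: -28/2025 ≈ -0.013827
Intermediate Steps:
G = 225 (G = 211 + 14 = 225)
d(D, T) = -28/(11 + D)
d(-2, j(5, 4))/G = -28/(11 - 2)/225 = -28/9*(1/225) = -28*1/9*(1/225) = -28/9*1/225 = -28/2025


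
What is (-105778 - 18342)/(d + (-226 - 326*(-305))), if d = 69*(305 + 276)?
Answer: -124120/139293 ≈ -0.89107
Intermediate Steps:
d = 40089 (d = 69*581 = 40089)
(-105778 - 18342)/(d + (-226 - 326*(-305))) = (-105778 - 18342)/(40089 + (-226 - 326*(-305))) = -124120/(40089 + (-226 + 99430)) = -124120/(40089 + 99204) = -124120/139293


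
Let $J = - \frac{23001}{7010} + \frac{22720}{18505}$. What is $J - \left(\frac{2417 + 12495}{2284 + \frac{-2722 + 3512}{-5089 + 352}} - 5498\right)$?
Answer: $\frac{770373119774385501}{140337869588590} \approx 5489.4$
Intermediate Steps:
$J = - \frac{53273261}{25944010}$ ($J = \left(-23001\right) \frac{1}{7010} + 22720 \cdot \frac{1}{18505} = - \frac{23001}{7010} + \frac{4544}{3701} = - \frac{53273261}{25944010} \approx -2.0534$)
$J - \left(\frac{2417 + 12495}{2284 + \frac{-2722 + 3512}{-5089 + 352}} - 5498\right) = - \frac{53273261}{25944010} - \left(\frac{2417 + 12495}{2284 + \frac{-2722 + 3512}{-5089 + 352}} - 5498\right) = - \frac{53273261}{25944010} - \left(\frac{14912}{2284 + \frac{790}{-4737}} - 5498\right) = - \frac{53273261}{25944010} - \left(\frac{14912}{2284 + 790 \left(- \frac{1}{4737}\right)} - 5498\right) = - \frac{53273261}{25944010} - \left(\frac{14912}{2284 - \frac{790}{4737}} - 5498\right) = - \frac{53273261}{25944010} - \left(\frac{14912}{\frac{10818518}{4737}} - 5498\right) = - \frac{53273261}{25944010} - \left(14912 \cdot \frac{4737}{10818518} - 5498\right) = - \frac{53273261}{25944010} - \left(\frac{35319072}{5409259} - 5498\right) = - \frac{53273261}{25944010} - - \frac{29704786910}{5409259} = - \frac{53273261}{25944010} + \frac{29704786910}{5409259} = \frac{770373119774385501}{140337869588590}$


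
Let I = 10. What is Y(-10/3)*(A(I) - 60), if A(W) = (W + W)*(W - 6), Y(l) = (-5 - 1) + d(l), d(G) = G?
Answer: -560/3 ≈ -186.67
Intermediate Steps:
Y(l) = -6 + l (Y(l) = (-5 - 1) + l = -6 + l)
A(W) = 2*W*(-6 + W) (A(W) = (2*W)*(-6 + W) = 2*W*(-6 + W))
Y(-10/3)*(A(I) - 60) = (-6 - 10/3)*(2*10*(-6 + 10) - 60) = (-6 - 10*⅓)*(2*10*4 - 60) = (-6 - 10/3)*(80 - 60) = -28/3*20 = -560/3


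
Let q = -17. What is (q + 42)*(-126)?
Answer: -3150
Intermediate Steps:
(q + 42)*(-126) = (-17 + 42)*(-126) = 25*(-126) = -3150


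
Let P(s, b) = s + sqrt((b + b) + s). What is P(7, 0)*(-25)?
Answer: -175 - 25*sqrt(7) ≈ -241.14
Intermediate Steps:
P(s, b) = s + sqrt(s + 2*b) (P(s, b) = s + sqrt(2*b + s) = s + sqrt(s + 2*b))
P(7, 0)*(-25) = (7 + sqrt(7 + 2*0))*(-25) = (7 + sqrt(7 + 0))*(-25) = (7 + sqrt(7))*(-25) = -175 - 25*sqrt(7)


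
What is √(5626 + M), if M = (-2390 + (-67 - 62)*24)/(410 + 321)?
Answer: 4*√187644045/731 ≈ 74.957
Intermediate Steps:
M = -5486/731 (M = (-2390 - 129*24)/731 = (-2390 - 3096)*(1/731) = -5486*1/731 = -5486/731 ≈ -7.5048)
√(5626 + M) = √(5626 - 5486/731) = √(4107120/731) = 4*√187644045/731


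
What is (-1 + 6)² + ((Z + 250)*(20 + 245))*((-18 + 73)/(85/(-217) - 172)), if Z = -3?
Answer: -780270200/37409 ≈ -20858.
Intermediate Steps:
(-1 + 6)² + ((Z + 250)*(20 + 245))*((-18 + 73)/(85/(-217) - 172)) = (-1 + 6)² + ((-3 + 250)*(20 + 245))*((-18 + 73)/(85/(-217) - 172)) = 5² + (247*265)*(55/(85*(-1/217) - 172)) = 25 + 65455*(55/(-85/217 - 172)) = 25 + 65455*(55/(-37409/217)) = 25 + 65455*(55*(-217/37409)) = 25 + 65455*(-11935/37409) = 25 - 781205425/37409 = -780270200/37409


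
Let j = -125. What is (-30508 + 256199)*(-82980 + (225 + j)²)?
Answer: -16470929180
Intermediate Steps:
(-30508 + 256199)*(-82980 + (225 + j)²) = (-30508 + 256199)*(-82980 + (225 - 125)²) = 225691*(-82980 + 100²) = 225691*(-82980 + 10000) = 225691*(-72980) = -16470929180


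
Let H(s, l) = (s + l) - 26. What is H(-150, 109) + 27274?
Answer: 27207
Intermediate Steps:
H(s, l) = -26 + l + s (H(s, l) = (l + s) - 26 = -26 + l + s)
H(-150, 109) + 27274 = (-26 + 109 - 150) + 27274 = -67 + 27274 = 27207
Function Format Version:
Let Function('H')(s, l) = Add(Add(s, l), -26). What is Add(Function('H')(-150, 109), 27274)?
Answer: 27207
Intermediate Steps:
Function('H')(s, l) = Add(-26, l, s) (Function('H')(s, l) = Add(Add(l, s), -26) = Add(-26, l, s))
Add(Function('H')(-150, 109), 27274) = Add(Add(-26, 109, -150), 27274) = Add(-67, 27274) = 27207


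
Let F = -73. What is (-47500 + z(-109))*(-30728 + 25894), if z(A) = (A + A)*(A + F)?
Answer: 37821216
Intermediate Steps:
z(A) = 2*A*(-73 + A) (z(A) = (A + A)*(A - 73) = (2*A)*(-73 + A) = 2*A*(-73 + A))
(-47500 + z(-109))*(-30728 + 25894) = (-47500 + 2*(-109)*(-73 - 109))*(-30728 + 25894) = (-47500 + 2*(-109)*(-182))*(-4834) = (-47500 + 39676)*(-4834) = -7824*(-4834) = 37821216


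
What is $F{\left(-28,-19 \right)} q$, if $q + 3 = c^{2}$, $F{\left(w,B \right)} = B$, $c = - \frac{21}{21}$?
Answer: $38$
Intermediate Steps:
$c = -1$ ($c = \left(-21\right) \frac{1}{21} = -1$)
$q = -2$ ($q = -3 + \left(-1\right)^{2} = -3 + 1 = -2$)
$F{\left(-28,-19 \right)} q = \left(-19\right) \left(-2\right) = 38$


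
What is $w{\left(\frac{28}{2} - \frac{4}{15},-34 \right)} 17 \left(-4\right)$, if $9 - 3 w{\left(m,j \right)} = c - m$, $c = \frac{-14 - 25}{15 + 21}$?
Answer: $- \frac{24293}{45} \approx -539.84$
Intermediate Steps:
$c = - \frac{13}{12}$ ($c = - \frac{39}{36} = \left(-39\right) \frac{1}{36} = - \frac{13}{12} \approx -1.0833$)
$w{\left(m,j \right)} = \frac{121}{36} + \frac{m}{3}$ ($w{\left(m,j \right)} = 3 - \frac{- \frac{13}{12} - m}{3} = 3 + \left(\frac{13}{36} + \frac{m}{3}\right) = \frac{121}{36} + \frac{m}{3}$)
$w{\left(\frac{28}{2} - \frac{4}{15},-34 \right)} 17 \left(-4\right) = \left(\frac{121}{36} + \frac{\frac{28}{2} - \frac{4}{15}}{3}\right) 17 \left(-4\right) = \left(\frac{121}{36} + \frac{28 \cdot \frac{1}{2} - \frac{4}{15}}{3}\right) \left(-68\right) = \left(\frac{121}{36} + \frac{14 - \frac{4}{15}}{3}\right) \left(-68\right) = \left(\frac{121}{36} + \frac{1}{3} \cdot \frac{206}{15}\right) \left(-68\right) = \left(\frac{121}{36} + \frac{206}{45}\right) \left(-68\right) = \frac{1429}{180} \left(-68\right) = - \frac{24293}{45}$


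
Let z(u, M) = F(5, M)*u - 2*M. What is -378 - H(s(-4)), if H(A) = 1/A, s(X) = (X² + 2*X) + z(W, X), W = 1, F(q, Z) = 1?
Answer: -6427/17 ≈ -378.06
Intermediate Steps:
z(u, M) = u - 2*M (z(u, M) = 1*u - 2*M = u - 2*M)
s(X) = 1 + X² (s(X) = (X² + 2*X) + (1 - 2*X) = 1 + X²)
-378 - H(s(-4)) = -378 - 1/(1 + (-4)²) = -378 - 1/(1 + 16) = -378 - 1/17 = -6427/17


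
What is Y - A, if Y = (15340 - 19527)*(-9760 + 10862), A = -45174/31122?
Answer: -23933194309/5187 ≈ -4.6141e+6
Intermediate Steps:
A = -7529/5187 (A = -45174*1/31122 = -7529/5187 ≈ -1.4515)
Y = -4614074 (Y = -4187*1102 = -4614074)
Y - A = -4614074 - 1*(-7529/5187) = -4614074 + 7529/5187 = -23933194309/5187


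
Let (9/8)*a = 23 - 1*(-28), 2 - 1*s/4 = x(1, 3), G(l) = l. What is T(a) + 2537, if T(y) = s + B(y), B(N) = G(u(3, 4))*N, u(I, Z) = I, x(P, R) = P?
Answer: 2677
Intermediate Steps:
s = 4 (s = 8 - 4*1 = 8 - 4 = 4)
a = 136/3 (a = 8*(23 - 1*(-28))/9 = 8*(23 + 28)/9 = (8/9)*51 = 136/3 ≈ 45.333)
B(N) = 3*N
T(y) = 4 + 3*y
T(a) + 2537 = (4 + 3*(136/3)) + 2537 = (4 + 136) + 2537 = 140 + 2537 = 2677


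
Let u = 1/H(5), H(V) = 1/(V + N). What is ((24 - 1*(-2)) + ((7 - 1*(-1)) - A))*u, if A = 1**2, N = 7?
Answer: 396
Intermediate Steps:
H(V) = 1/(7 + V) (H(V) = 1/(V + 7) = 1/(7 + V))
A = 1
u = 12 (u = 1/(1/(7 + 5)) = 1/(1/12) = 12)
((24 - 1*(-2)) + ((7 - 1*(-1)) - A))*u = ((24 - 1*(-2)) + ((7 - 1*(-1)) - 1*1))*12 = ((24 + 2) + ((7 + 1) - 1))*12 = (26 + (8 - 1))*12 = (26 + 7)*12 = 33*12 = 396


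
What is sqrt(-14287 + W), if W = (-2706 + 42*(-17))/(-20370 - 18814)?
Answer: I*sqrt(342748808053)/4898 ≈ 119.53*I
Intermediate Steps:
W = 855/9796 (W = (-2706 - 714)/(-39184) = -3420*(-1/39184) = 855/9796 ≈ 0.087281)
sqrt(-14287 + W) = sqrt(-14287 + 855/9796) = sqrt(-139954597/9796) = I*sqrt(342748808053)/4898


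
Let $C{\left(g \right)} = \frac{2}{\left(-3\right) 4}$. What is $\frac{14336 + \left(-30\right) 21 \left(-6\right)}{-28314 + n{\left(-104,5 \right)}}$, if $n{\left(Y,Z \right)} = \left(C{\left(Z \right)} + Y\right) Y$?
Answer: $- \frac{27174}{26221} \approx -1.0363$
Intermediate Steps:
$C{\left(g \right)} = - \frac{1}{6}$ ($C{\left(g \right)} = \frac{2}{-12} = 2 \left(- \frac{1}{12}\right) = - \frac{1}{6}$)
$n{\left(Y,Z \right)} = Y \left(- \frac{1}{6} + Y\right)$ ($n{\left(Y,Z \right)} = \left(- \frac{1}{6} + Y\right) Y = Y \left(- \frac{1}{6} + Y\right)$)
$\frac{14336 + \left(-30\right) 21 \left(-6\right)}{-28314 + n{\left(-104,5 \right)}} = \frac{14336 + \left(-30\right) 21 \left(-6\right)}{-28314 - 104 \left(- \frac{1}{6} - 104\right)} = \frac{14336 - -3780}{-28314 - - \frac{32500}{3}} = \frac{14336 + 3780}{-28314 + \frac{32500}{3}} = \frac{18116}{- \frac{52442}{3}} = 18116 \left(- \frac{3}{52442}\right) = - \frac{27174}{26221}$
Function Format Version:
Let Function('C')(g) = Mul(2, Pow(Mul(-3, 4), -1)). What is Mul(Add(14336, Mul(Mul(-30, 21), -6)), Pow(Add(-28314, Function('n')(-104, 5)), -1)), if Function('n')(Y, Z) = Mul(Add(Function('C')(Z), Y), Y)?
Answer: Rational(-27174, 26221) ≈ -1.0363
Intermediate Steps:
Function('C')(g) = Rational(-1, 6) (Function('C')(g) = Mul(2, Pow(-12, -1)) = Mul(2, Rational(-1, 12)) = Rational(-1, 6))
Function('n')(Y, Z) = Mul(Y, Add(Rational(-1, 6), Y)) (Function('n')(Y, Z) = Mul(Add(Rational(-1, 6), Y), Y) = Mul(Y, Add(Rational(-1, 6), Y)))
Mul(Add(14336, Mul(Mul(-30, 21), -6)), Pow(Add(-28314, Function('n')(-104, 5)), -1)) = Mul(Add(14336, Mul(Mul(-30, 21), -6)), Pow(Add(-28314, Mul(-104, Add(Rational(-1, 6), -104))), -1)) = Mul(Add(14336, Mul(-630, -6)), Pow(Add(-28314, Mul(-104, Rational(-625, 6))), -1)) = Mul(Add(14336, 3780), Pow(Add(-28314, Rational(32500, 3)), -1)) = Mul(18116, Pow(Rational(-52442, 3), -1)) = Mul(18116, Rational(-3, 52442)) = Rational(-27174, 26221)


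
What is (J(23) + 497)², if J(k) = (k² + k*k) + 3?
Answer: 2427364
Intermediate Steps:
J(k) = 3 + 2*k² (J(k) = (k² + k²) + 3 = 2*k² + 3 = 3 + 2*k²)
(J(23) + 497)² = ((3 + 2*23²) + 497)² = ((3 + 2*529) + 497)² = ((3 + 1058) + 497)² = (1061 + 497)² = 1558² = 2427364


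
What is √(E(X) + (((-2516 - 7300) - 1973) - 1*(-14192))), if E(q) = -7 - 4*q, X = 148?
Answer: 2*√451 ≈ 42.474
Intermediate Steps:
√(E(X) + (((-2516 - 7300) - 1973) - 1*(-14192))) = √((-7 - 4*148) + (((-2516 - 7300) - 1973) - 1*(-14192))) = √((-7 - 592) + ((-9816 - 1973) + 14192)) = √(-599 + (-11789 + 14192)) = √(-599 + 2403) = √1804 = 2*√451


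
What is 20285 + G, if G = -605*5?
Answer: 17260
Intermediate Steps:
G = -3025 (G = -605*5 = -3025)
20285 + G = 20285 - 3025 = 17260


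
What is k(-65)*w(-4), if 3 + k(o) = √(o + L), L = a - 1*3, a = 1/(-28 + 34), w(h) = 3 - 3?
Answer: 0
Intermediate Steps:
w(h) = 0
a = ⅙ (a = 1/6 = ⅙ ≈ 0.16667)
L = -17/6 (L = ⅙ - 1*3 = ⅙ - 3 = -17/6 ≈ -2.8333)
k(o) = -3 + √(-17/6 + o) (k(o) = -3 + √(o - 17/6) = -3 + √(-17/6 + o))
k(-65)*w(-4) = (-3 + √(-102 + 36*(-65))/6)*0 = (-3 + √(-102 - 2340)/6)*0 = (-3 + √(-2442)/6)*0 = (-3 + (I*√2442)/6)*0 = (-3 + I*√2442/6)*0 = 0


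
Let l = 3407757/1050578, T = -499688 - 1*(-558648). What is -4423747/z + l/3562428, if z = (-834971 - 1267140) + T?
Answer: 5518786671035547385/2548904755144834328 ≈ 2.1652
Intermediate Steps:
T = 58960 (T = -499688 + 558648 = 58960)
l = 3407757/1050578 (l = 3407757*(1/1050578) = 3407757/1050578 ≈ 3.2437)
z = -2043151 (z = (-834971 - 1267140) + 58960 = -2102111 + 58960 = -2043151)
-4423747/z + l/3562428 = -4423747/(-2043151) + (3407757/1050578)/3562428 = -4423747*(-1/2043151) + (3407757/1050578)*(1/3562428) = 4423747/2043151 + 1135919/1247536161128 = 5518786671035547385/2548904755144834328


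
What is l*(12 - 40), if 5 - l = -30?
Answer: -980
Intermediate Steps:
l = 35 (l = 5 - 1*(-30) = 5 + 30 = 35)
l*(12 - 40) = 35*(12 - 40) = 35*(-28) = -980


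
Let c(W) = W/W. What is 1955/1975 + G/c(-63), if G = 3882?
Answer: 1533781/395 ≈ 3883.0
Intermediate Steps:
c(W) = 1
1955/1975 + G/c(-63) = 1955/1975 + 3882/1 = 1955*(1/1975) + 3882*1 = 391/395 + 3882 = 1533781/395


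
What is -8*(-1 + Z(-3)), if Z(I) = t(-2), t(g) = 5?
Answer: -32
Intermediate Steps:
Z(I) = 5
-8*(-1 + Z(-3)) = -8*(-1 + 5) = -8*4 = -32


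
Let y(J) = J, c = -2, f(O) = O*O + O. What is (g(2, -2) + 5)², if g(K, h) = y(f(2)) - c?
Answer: 169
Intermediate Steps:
f(O) = O + O² (f(O) = O² + O = O + O²)
g(K, h) = 8 (g(K, h) = 2*(1 + 2) - 1*(-2) = 2*3 + 2 = 6 + 2 = 8)
(g(2, -2) + 5)² = (8 + 5)² = 13² = 169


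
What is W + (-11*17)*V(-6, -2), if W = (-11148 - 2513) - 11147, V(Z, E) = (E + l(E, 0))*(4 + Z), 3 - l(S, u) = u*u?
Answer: -24434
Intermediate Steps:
l(S, u) = 3 - u² (l(S, u) = 3 - u*u = 3 - u²)
V(Z, E) = (3 + E)*(4 + Z) (V(Z, E) = (E + (3 - 1*0²))*(4 + Z) = (E + (3 - 1*0))*(4 + Z) = (E + (3 + 0))*(4 + Z) = (E + 3)*(4 + Z) = (3 + E)*(4 + Z))
W = -24808 (W = -13661 - 11147 = -24808)
W + (-11*17)*V(-6, -2) = -24808 + (-11*17)*(12 + 3*(-6) + 4*(-2) - 2*(-6)) = -24808 - 187*(12 - 18 - 8 + 12) = -24808 - 187*(-2) = -24808 + 374 = -24434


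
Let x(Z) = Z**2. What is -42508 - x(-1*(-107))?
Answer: -53957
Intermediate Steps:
-42508 - x(-1*(-107)) = -42508 - (-1*(-107))**2 = -42508 - 1*107**2 = -42508 - 1*11449 = -42508 - 11449 = -53957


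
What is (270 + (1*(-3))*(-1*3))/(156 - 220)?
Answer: -279/64 ≈ -4.3594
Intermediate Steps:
(270 + (1*(-3))*(-1*3))/(156 - 220) = (270 - 3*(-3))/(-64) = (270 + 9)*(-1/64) = 279*(-1/64) = -279/64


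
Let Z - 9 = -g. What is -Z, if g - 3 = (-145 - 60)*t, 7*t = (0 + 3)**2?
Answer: -1887/7 ≈ -269.57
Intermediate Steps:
t = 9/7 (t = (0 + 3)**2/7 = (1/7)*3**2 = (1/7)*9 = 9/7 ≈ 1.2857)
g = -1824/7 (g = 3 + (-145 - 60)*(9/7) = 3 - 205*9/7 = 3 - 1845/7 = -1824/7 ≈ -260.57)
Z = 1887/7 (Z = 9 - 1*(-1824/7) = 9 + 1824/7 = 1887/7 ≈ 269.57)
-Z = -1*1887/7 = -1887/7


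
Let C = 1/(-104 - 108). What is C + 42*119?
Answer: 1059575/212 ≈ 4998.0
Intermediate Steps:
C = -1/212 (C = 1/(-212) = -1/212 ≈ -0.0047170)
C + 42*119 = -1/212 + 42*119 = -1/212 + 4998 = 1059575/212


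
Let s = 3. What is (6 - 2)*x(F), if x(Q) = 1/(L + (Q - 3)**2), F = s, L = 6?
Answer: 2/3 ≈ 0.66667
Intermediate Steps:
F = 3
x(Q) = 1/(6 + (-3 + Q)**2) (x(Q) = 1/(6 + (Q - 3)**2) = 1/(6 + (-3 + Q)**2))
(6 - 2)*x(F) = (6 - 2)/(6 + (-3 + 3)**2) = 4/(6 + 0**2) = 4/(6 + 0) = 4/6 = 4*(1/6) = 2/3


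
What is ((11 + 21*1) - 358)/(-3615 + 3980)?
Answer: -326/365 ≈ -0.89315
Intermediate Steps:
((11 + 21*1) - 358)/(-3615 + 3980) = ((11 + 21) - 358)/365 = (32 - 358)*(1/365) = -326*1/365 = -326/365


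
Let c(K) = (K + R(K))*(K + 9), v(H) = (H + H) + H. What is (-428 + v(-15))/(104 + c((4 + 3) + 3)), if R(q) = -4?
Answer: -473/218 ≈ -2.1697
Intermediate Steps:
v(H) = 3*H (v(H) = 2*H + H = 3*H)
c(K) = (-4 + K)*(9 + K) (c(K) = (K - 4)*(K + 9) = (-4 + K)*(9 + K))
(-428 + v(-15))/(104 + c((4 + 3) + 3)) = (-428 + 3*(-15))/(104 + (-36 + ((4 + 3) + 3)² + 5*((4 + 3) + 3))) = (-428 - 45)/(104 + (-36 + (7 + 3)² + 5*(7 + 3))) = -473/(104 + (-36 + 10² + 5*10)) = -473/(104 + (-36 + 100 + 50)) = -473/(104 + 114) = -473/218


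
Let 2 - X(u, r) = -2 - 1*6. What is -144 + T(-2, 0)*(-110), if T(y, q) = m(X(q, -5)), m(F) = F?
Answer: -1244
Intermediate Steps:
X(u, r) = 10 (X(u, r) = 2 - (-2 - 1*6) = 2 - (-2 - 6) = 2 - 1*(-8) = 2 + 8 = 10)
T(y, q) = 10
-144 + T(-2, 0)*(-110) = -144 + 10*(-110) = -144 - 1100 = -1244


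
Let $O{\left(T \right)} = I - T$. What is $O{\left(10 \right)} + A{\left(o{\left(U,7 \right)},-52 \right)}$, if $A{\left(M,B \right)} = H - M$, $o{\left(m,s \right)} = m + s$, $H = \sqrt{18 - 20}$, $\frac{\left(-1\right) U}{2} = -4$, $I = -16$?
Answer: $-41 + i \sqrt{2} \approx -41.0 + 1.4142 i$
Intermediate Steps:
$O{\left(T \right)} = -16 - T$
$U = 8$ ($U = \left(-2\right) \left(-4\right) = 8$)
$H = i \sqrt{2}$ ($H = \sqrt{-2} = i \sqrt{2} \approx 1.4142 i$)
$A{\left(M,B \right)} = - M + i \sqrt{2}$ ($A{\left(M,B \right)} = i \sqrt{2} - M = - M + i \sqrt{2}$)
$O{\left(10 \right)} + A{\left(o{\left(U,7 \right)},-52 \right)} = \left(-16 - 10\right) + \left(- (8 + 7) + i \sqrt{2}\right) = \left(-16 - 10\right) + \left(\left(-1\right) 15 + i \sqrt{2}\right) = -26 - \left(15 - i \sqrt{2}\right) = -41 + i \sqrt{2}$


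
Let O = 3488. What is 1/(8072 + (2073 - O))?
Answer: 1/6657 ≈ 0.00015022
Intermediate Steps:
1/(8072 + (2073 - O)) = 1/(8072 + (2073 - 1*3488)) = 1/(8072 + (2073 - 3488)) = 1/(8072 - 1415) = 1/6657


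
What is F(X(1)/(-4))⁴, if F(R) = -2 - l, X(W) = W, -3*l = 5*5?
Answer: 130321/81 ≈ 1608.9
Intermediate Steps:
l = -25/3 (l = -5*5/3 = -⅓*25 = -25/3 ≈ -8.3333)
F(R) = 19/3 (F(R) = -2 - 1*(-25/3) = -2 + 25/3 = 19/3)
F(X(1)/(-4))⁴ = (19/3)⁴ = 130321/81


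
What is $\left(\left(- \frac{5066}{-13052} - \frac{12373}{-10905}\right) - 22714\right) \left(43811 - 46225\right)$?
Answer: $\frac{1950942702086399}{35583015} \approx 5.4828 \cdot 10^{7}$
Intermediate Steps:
$\left(\left(- \frac{5066}{-13052} - \frac{12373}{-10905}\right) - 22714\right) \left(43811 - 46225\right) = \left(\left(\left(-5066\right) \left(- \frac{1}{13052}\right) - - \frac{12373}{10905}\right) - 22714\right) \left(-2414\right) = \left(\left(\frac{2533}{6526} + \frac{12373}{10905}\right) - 22714\right) \left(-2414\right) = \left(\frac{108368563}{71166030} - 22714\right) \left(-2414\right) = \left(- \frac{1616356836857}{71166030}\right) \left(-2414\right) = \frac{1950942702086399}{35583015}$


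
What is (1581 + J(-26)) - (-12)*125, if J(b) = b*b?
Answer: 3757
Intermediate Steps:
J(b) = b²
(1581 + J(-26)) - (-12)*125 = (1581 + (-26)²) - (-12)*125 = (1581 + 676) - 1*(-1500) = 2257 + 1500 = 3757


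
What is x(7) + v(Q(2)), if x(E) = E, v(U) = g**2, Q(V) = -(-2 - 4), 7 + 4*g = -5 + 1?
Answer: 233/16 ≈ 14.563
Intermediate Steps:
g = -11/4 (g = -7/4 + (-5 + 1)/4 = -7/4 + (1/4)*(-4) = -7/4 - 1 = -11/4 ≈ -2.7500)
Q(V) = 6 (Q(V) = -1*(-6) = 6)
v(U) = 121/16 (v(U) = (-11/4)**2 = 121/16)
x(7) + v(Q(2)) = 7 + 121/16 = 233/16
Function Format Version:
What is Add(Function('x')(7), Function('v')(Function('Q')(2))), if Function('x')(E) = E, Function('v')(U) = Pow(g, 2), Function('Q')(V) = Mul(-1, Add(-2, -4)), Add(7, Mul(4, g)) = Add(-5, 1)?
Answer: Rational(233, 16) ≈ 14.563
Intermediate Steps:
g = Rational(-11, 4) (g = Add(Rational(-7, 4), Mul(Rational(1, 4), Add(-5, 1))) = Add(Rational(-7, 4), Mul(Rational(1, 4), -4)) = Add(Rational(-7, 4), -1) = Rational(-11, 4) ≈ -2.7500)
Function('Q')(V) = 6 (Function('Q')(V) = Mul(-1, -6) = 6)
Function('v')(U) = Rational(121, 16) (Function('v')(U) = Pow(Rational(-11, 4), 2) = Rational(121, 16))
Add(Function('x')(7), Function('v')(Function('Q')(2))) = Add(7, Rational(121, 16)) = Rational(233, 16)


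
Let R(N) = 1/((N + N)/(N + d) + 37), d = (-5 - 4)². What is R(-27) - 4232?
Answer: -152351/36 ≈ -4232.0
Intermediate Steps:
d = 81 (d = (-9)² = 81)
R(N) = 1/(37 + 2*N/(81 + N)) (R(N) = 1/((N + N)/(N + 81) + 37) = 1/((2*N)/(81 + N) + 37) = 1/(2*N/(81 + N) + 37) = 1/(37 + 2*N/(81 + N)))
R(-27) - 4232 = (81 - 27)/(3*(999 + 13*(-27))) - 4232 = (⅓)*54/(999 - 351) - 4232 = (⅓)*54/648 - 4232 = (⅓)*(1/648)*54 - 4232 = 1/36 - 4232 = -152351/36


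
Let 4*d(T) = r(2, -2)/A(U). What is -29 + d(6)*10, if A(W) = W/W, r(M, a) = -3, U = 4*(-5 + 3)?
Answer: -73/2 ≈ -36.500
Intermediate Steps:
U = -8 (U = 4*(-2) = -8)
A(W) = 1
d(T) = -3/4 (d(T) = (-3/1)/4 = (-3*1)/4 = (1/4)*(-3) = -3/4)
-29 + d(6)*10 = -29 - 3/4*10 = -29 - 15/2 = -73/2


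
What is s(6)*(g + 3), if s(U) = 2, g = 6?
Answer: 18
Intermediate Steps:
s(6)*(g + 3) = 2*(6 + 3) = 2*9 = 18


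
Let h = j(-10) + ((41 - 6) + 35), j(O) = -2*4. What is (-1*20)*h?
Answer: -1240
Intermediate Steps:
j(O) = -8
h = 62 (h = -8 + ((41 - 6) + 35) = -8 + (35 + 35) = -8 + 70 = 62)
(-1*20)*h = -1*20*62 = -20*62 = -1240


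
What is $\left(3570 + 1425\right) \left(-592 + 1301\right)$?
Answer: $3541455$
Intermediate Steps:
$\left(3570 + 1425\right) \left(-592 + 1301\right) = 4995 \cdot 709 = 3541455$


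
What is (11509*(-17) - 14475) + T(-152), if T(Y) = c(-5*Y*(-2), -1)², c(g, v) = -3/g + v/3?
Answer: -4369315297679/20793600 ≈ -2.1013e+5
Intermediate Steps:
c(g, v) = -3/g + v/3 (c(g, v) = -3/g + v*(⅓) = -3/g + v/3)
T(Y) = (-⅓ - 3/(10*Y))² (T(Y) = (-3*1/(10*Y) + (⅓)*(-1))² = (-3*1/(10*Y) - ⅓)² = (-3/(10*Y) - ⅓)² = (-⅓ - 3/(10*Y))²)
(11509*(-17) - 14475) + T(-152) = (11509*(-17) - 14475) + (1/900)*(9 + 10*(-152))²/(-152)² = (-195653 - 14475) + (1/900)*(1/23104)*(9 - 1520)² = -210128 + (1/900)*(1/23104)*(-1511)² = -210128 + (1/900)*(1/23104)*2283121 = -210128 + 2283121/20793600 = -4369315297679/20793600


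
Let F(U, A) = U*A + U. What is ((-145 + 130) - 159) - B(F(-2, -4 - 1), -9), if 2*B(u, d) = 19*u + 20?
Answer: -260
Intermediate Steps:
F(U, A) = U + A*U (F(U, A) = A*U + U = U + A*U)
B(u, d) = 10 + 19*u/2 (B(u, d) = (19*u + 20)/2 = (20 + 19*u)/2 = 10 + 19*u/2)
((-145 + 130) - 159) - B(F(-2, -4 - 1), -9) = ((-145 + 130) - 159) - (10 + 19*(-2*(1 + (-4 - 1)))/2) = (-15 - 159) - (10 + 19*(-2*(1 - 5))/2) = -174 - (10 + 19*(-2*(-4))/2) = -174 - (10 + (19/2)*8) = -174 - (10 + 76) = -174 - 1*86 = -174 - 86 = -260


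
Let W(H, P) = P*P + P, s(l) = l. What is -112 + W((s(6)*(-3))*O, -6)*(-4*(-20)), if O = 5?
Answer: 2288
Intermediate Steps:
W(H, P) = P + P² (W(H, P) = P² + P = P + P²)
-112 + W((s(6)*(-3))*O, -6)*(-4*(-20)) = -112 + (-6*(1 - 6))*(-4*(-20)) = -112 - 6*(-5)*80 = -112 + 30*80 = -112 + 2400 = 2288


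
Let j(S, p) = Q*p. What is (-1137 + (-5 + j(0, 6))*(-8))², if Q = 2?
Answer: 1423249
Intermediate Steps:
j(S, p) = 2*p
(-1137 + (-5 + j(0, 6))*(-8))² = (-1137 + (-5 + 2*6)*(-8))² = (-1137 + (-5 + 12)*(-8))² = (-1137 + 7*(-8))² = (-1137 - 56)² = (-1193)² = 1423249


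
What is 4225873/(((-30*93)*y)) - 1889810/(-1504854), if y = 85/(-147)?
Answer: 3996873871411/1525111650 ≈ 2620.7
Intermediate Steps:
y = -85/147 (y = 85*(-1/147) = -85/147 ≈ -0.57823)
4225873/(((-30*93)*y)) - 1889810/(-1504854) = 4225873/((-30*93*(-85/147))) - 1889810/(-1504854) = 4225873/((-2790*(-85/147))) - 1889810*(-1/1504854) = 4225873/(79050/49) + 72685/57879 = 4225873*(49/79050) + 72685/57879 = 207067777/79050 + 72685/57879 = 3996873871411/1525111650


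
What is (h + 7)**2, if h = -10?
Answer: 9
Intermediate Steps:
(h + 7)**2 = (-10 + 7)**2 = (-3)**2 = 9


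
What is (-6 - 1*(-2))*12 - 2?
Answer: -50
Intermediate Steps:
(-6 - 1*(-2))*12 - 2 = (-6 + 2)*12 - 2 = -4*12 - 2 = -48 - 2 = -50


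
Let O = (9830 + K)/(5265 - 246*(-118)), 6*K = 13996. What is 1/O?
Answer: 102879/36488 ≈ 2.8195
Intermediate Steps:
K = 6998/3 (K = (⅙)*13996 = 6998/3 ≈ 2332.7)
O = 36488/102879 (O = (9830 + 6998/3)/(5265 - 246*(-118)) = 36488/(3*(5265 + 29028)) = (36488/3)/34293 = (36488/3)*(1/34293) = 36488/102879 ≈ 0.35467)
1/O = 1/(36488/102879) = 102879/36488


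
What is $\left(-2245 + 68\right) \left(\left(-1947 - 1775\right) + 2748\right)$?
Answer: $2120398$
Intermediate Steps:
$\left(-2245 + 68\right) \left(\left(-1947 - 1775\right) + 2748\right) = - 2177 \left(-3722 + 2748\right) = \left(-2177\right) \left(-974\right) = 2120398$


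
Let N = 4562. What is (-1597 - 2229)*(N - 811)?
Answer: -14351326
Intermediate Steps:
(-1597 - 2229)*(N - 811) = (-1597 - 2229)*(4562 - 811) = -3826*3751 = -14351326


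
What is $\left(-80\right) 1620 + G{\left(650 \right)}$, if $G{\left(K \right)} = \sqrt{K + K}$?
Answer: $-129600 + 10 \sqrt{13} \approx -1.2956 \cdot 10^{5}$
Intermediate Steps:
$G{\left(K \right)} = \sqrt{2} \sqrt{K}$ ($G{\left(K \right)} = \sqrt{2 K} = \sqrt{2} \sqrt{K}$)
$\left(-80\right) 1620 + G{\left(650 \right)} = \left(-80\right) 1620 + \sqrt{2} \sqrt{650} = -129600 + \sqrt{2} \cdot 5 \sqrt{26} = -129600 + 10 \sqrt{13}$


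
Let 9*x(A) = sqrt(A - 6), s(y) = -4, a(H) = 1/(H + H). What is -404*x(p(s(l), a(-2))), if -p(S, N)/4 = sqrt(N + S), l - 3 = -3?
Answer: -404*sqrt(-6 - 2*I*sqrt(17))/9 ≈ -65.035 + 127.75*I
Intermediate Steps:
l = 0 (l = 3 - 3 = 0)
a(H) = 1/(2*H)
p(S, N) = -4*sqrt(N + S)
x(A) = sqrt(-6 + A)/9 (x(A) = sqrt(A - 6)/9 = sqrt(-6 + A)/9)
-404*x(p(s(l), a(-2))) = -404*sqrt(-6 - 4*sqrt((1/2)/(-2) - 4))/9 = -404*sqrt(-6 - 4*sqrt((1/2)*(-1/2) - 4))/9 = -404*sqrt(-6 - 4*sqrt(-1/4 - 4))/9 = -404*sqrt(-6 - 2*I*sqrt(17))/9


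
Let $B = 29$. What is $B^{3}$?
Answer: $24389$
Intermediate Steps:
$B^{3} = 29^{3} = 24389$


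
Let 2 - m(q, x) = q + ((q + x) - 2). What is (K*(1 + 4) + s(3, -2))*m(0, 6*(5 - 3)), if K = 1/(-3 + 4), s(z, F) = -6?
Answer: 8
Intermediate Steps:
m(q, x) = 4 - x - 2*q (m(q, x) = 2 - (q + ((q + x) - 2)) = 2 - (q + (-2 + q + x)) = 2 - (-2 + x + 2*q) = 2 + (2 - x - 2*q) = 4 - x - 2*q)
K = 1 (K = 1/1 = 1)
(K*(1 + 4) + s(3, -2))*m(0, 6*(5 - 3)) = (1*(1 + 4) - 6)*(4 - 6*(5 - 3) - 2*0) = (1*5 - 6)*(4 - 6*2 + 0) = (5 - 6)*(4 - 1*12 + 0) = -(4 - 12 + 0) = -1*(-8) = 8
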